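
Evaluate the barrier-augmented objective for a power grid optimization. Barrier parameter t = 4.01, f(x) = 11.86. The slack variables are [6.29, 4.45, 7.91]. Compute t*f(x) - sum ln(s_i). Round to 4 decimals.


Step 1: Compute log-barrier.
ln values: [1.839, 1.4929, 2.0681]
phi = -(1.839 + 1.4929 + 2.0681) = -5.4
Step 2: Compute augmented objective.
t*f(x) = 4.01*11.86 = 47.5586
Total = 47.5586 - 5.4 = 42.1586


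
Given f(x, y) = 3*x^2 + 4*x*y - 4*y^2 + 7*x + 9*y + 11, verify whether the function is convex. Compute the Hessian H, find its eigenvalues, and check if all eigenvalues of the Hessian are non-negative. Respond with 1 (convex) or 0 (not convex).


The Hessian of f(x,y) = 3*x^2 + 4*x*y - 4*y^2 + 7*x + 9*y + 11 is:
H = [[6, 4], [4, -8]]
Trace = 6 - 8 = -2
Determinant = 6*-8 - (4)^2 = -64
Discriminant = (-2)^2 - 4*-64 = 260.0
Eigenvalues: lambda_1 = -9.0623, lambda_2 = 7.0623
The function is not convex.

0


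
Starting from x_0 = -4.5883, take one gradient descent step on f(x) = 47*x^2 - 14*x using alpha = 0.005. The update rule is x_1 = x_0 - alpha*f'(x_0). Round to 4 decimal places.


We compute the gradient at x_0 and apply the update.
f'(x) = 94*x - 14
f'(-4.5883) = 94*-4.5883 - 14 = -445.3002
x_1 = -4.5883 - 0.005*-445.3002 = -2.3618


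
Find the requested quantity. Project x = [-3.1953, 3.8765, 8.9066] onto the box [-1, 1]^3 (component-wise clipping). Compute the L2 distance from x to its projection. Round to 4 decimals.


Project each component onto [-1, 1].
clip(-3.1953) = -1.0, clip(3.8765) = 1.0, clip(8.9066) = 1.0
Projection = [-1.0, 1.0, 1.0]
Squared diffs: [4.8193, 8.2743, 62.5143]
Distance = sqrt(75.6079) = 8.6953


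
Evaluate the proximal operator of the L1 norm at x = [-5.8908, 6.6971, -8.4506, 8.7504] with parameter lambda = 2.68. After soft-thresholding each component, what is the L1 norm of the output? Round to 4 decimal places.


Soft-thresholding with lambda = 2.68:
prox(-5.8908) = sign(-5.8908)*max(|-5.8908| - 2.68, 0) = -3.2108
prox(6.6971) = sign(6.6971)*max(|6.6971| - 2.68, 0) = 4.0171
prox(-8.4506) = sign(-8.4506)*max(|-8.4506| - 2.68, 0) = -5.7706
prox(8.7504) = sign(8.7504)*max(|8.7504| - 2.68, 0) = 6.0704
prox(x) = [-3.2108, 4.0171, -5.7706, 6.0704]
||prox(x)||_1 = 3.2108 + 4.0171 + 5.7706 + 6.0704 = 19.0689


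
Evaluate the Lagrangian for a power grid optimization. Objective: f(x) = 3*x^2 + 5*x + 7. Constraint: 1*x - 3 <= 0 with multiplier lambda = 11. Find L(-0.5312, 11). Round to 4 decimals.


Step 1: Evaluate f(x).
f(-0.5312) = 3*(-0.5312)^2 + 5*(-0.5312) + 7 = 5.1905
Step 2: Evaluate g(x).
g(-0.5312) = 1*-0.5312 - 3 = -3.5312
Step 3: Compute Lagrangian.
L = 5.1905 + 11*-3.5312 = -33.6527


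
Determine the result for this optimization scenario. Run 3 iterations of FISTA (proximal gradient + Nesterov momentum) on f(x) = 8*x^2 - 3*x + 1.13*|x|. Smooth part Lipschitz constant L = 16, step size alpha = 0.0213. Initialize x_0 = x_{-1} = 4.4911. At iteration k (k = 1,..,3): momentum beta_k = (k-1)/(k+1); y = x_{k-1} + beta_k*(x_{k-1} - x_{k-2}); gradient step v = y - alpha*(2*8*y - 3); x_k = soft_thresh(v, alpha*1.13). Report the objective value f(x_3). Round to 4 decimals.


FISTA on f(x) = 8*x^2 - 3*x + 1.13*|x|
L = 16, alpha = 0.0213
Iteration 1: beta = 0.0, y = 4.4911 + 0.0*(4.4911 - 4.4911) = 4.4911
  grad(y) = 68.8576, v = y - alpha*grad = 3.0244
  prox(v) = soft_thresh(3.0244, 0.0241) = 3.0004
Iteration 2: beta = 0.3333, y = 3.0004 + 0.3333*(3.0004 - 4.4911) = 2.5035
  grad(y) = 37.0552, v = y - alpha*grad = 1.7142
  prox(v) = soft_thresh(1.7142, 0.0241) = 1.6901
Iteration 3: beta = 0.5, y = 1.6901 + 0.5*(1.6901 - 3.0004) = 1.035
  grad(y) = 13.5596, v = y - alpha*grad = 0.7462
  prox(v) = soft_thresh(0.7462, 0.0241) = 0.7221
f(x_3) = 8*0.7221^2 - 3*0.7221 + 1.13*|0.7221| = 2.821


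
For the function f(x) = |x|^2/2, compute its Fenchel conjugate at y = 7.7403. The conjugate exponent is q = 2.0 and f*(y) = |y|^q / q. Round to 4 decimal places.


The conjugate exponent q satisfies 1/p + 1/q = 1.
p = 2, so q = 2/(2 - 1) = 2.0
|y|^q = 7.7403^2.0 = 59.9122
f*(7.7403) = 59.9122 / 2.0 = 29.9561


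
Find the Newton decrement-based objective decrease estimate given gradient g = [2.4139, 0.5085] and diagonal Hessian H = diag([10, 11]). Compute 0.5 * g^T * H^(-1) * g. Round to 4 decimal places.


Step 1: H is diagonal, so H^(-1) * g = [0.2414, 0.0462].
Step 2: g^T H^(-1) g = sum_i g_i^2 / H_ii
  = (2.4139)^2/10 + (0.5085)^2/11
  = 0.5827 + 0.0235 = 0.6062
Step 3: Objective decrease = 0.5 * g^T H^(-1) g = 0.3031


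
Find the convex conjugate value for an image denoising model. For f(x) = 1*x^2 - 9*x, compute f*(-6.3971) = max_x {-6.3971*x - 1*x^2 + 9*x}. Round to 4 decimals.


f*(y) = sup_x {y*x - a*x^2 - b*x} = sup_x {(y-b)*x - a*x^2}
FOC: (y - b) - 2a*x = 0 => x* = (y - b)/(2a)
x* = (-6.3971 + 9)/(2*1) = 1.3015
f*(-6.3971) = (y-b)^2/(4a) = (-6.3971 + 9)^2/(4*1)
= 6.7751/4 = 1.6938


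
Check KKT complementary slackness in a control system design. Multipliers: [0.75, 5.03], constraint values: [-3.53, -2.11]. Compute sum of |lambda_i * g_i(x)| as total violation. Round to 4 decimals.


KKT complementary slackness check:
lambda_1 * g_1 = 0.75 * -3.53 = -2.6475
lambda_2 * g_2 = 5.03 * -2.11 = -10.6133
Total violation = 2.6475 + 10.6133 = 13.2608


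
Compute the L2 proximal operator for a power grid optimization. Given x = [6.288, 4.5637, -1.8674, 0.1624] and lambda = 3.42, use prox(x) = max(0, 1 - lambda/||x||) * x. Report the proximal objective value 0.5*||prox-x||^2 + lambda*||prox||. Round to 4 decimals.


Step 1: Compute ||x||.
||x|| = 7.9925
Step 2: Compute scaling factor.
scale = max(0, 1 - 3.42/7.9925) = 0.5721
Step 3: prox(x) = [3.5974, 2.6109, -1.0683, 0.0929]
||prox(x)|| = 4.5725
Step 4: Proximal objective.
0.5*||prox-x||^2 = 5.8482
lambda*||prox|| = 15.638
Total = 21.4861


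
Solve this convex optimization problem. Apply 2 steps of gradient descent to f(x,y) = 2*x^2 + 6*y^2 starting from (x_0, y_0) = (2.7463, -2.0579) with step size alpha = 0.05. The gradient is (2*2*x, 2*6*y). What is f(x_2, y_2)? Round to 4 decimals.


Gradient descent on f(x,y) = 2*x^2 + 6*y^2.
Starting point: (2.7463, -2.0579), alpha = 0.05
Step 1: grad_x = 2*2*2.7463 = 10.9852, grad_y = 2*6*-2.0579 = -24.6948
  x_1 = 2.7463 - 0.05*10.9852 = 2.197
  y_1 = -2.0579 - 0.05*-24.6948 = -0.8232
Step 2: grad_x = 2*2*2.197 = 8.7882, grad_y = 2*6*-0.8232 = -9.8779
  x_2 = 2.197 - 0.05*8.7882 = 1.7576
  y_2 = -0.8232 - 0.05*-9.8779 = -0.3293
f(1.7576, -0.3293) = 2*1.7576^2 + 6*(-0.3293)^2 = 6.829


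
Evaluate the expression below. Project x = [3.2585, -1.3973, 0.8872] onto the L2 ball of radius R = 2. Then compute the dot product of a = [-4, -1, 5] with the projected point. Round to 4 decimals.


Step 1: Compute ||x|| (intermediates to 6 decimals).
||x|| = sqrt(3.2585^2 + (-1.3973)^2 + 0.8872^2) = 3.654777
Step 2: Project.
Since ||x|| > R, scale = R/||x|| = 2/3.654777 = 0.547229, proj(x) = scale * x
proj(x) = [1.783146, -0.764643, 0.485502]
Step 3: Dot product.
a^T * proj(x) = -4*1.783146 - 1*(-0.764643) + 5*0.485502 = -3.9404


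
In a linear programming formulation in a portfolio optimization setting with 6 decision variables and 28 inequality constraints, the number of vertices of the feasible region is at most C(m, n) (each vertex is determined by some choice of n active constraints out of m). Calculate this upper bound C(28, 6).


Each vertex corresponds to some choice of n active constraints out of m, so the number of vertices is at most C(m, n) = m! / (n!(m-n)!).
m = 28, n = 6
Numerator: 28 * 27 * 26 * 25 * 24 * 23
Denominator: 6! = 720
C(28, 6) = 376740


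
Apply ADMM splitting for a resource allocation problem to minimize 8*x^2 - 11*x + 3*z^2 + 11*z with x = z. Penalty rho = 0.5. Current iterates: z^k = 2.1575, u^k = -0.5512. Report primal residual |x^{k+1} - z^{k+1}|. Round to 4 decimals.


ADMM iteration with rho = 0.5, z^k = 2.1575, u^k = -0.5512
Step 1: x-update.
Minimize 8*x^2 - 11*x + (0.5/2)*(x - 2.1575 - 0.5512)^2
FOC: (2*8 + 0.5)*x = 11 + 0.5*(2.1575 + 0.5512)
x^{k+1} = 0.7487
Step 2: z-update.
Minimize 3*z^2 + 11*z + (0.5/2)*(0.7487 - z - 0.5512)^2
FOC: (2*3 + 0.5)*z = -11 + 0.5*(0.7487 - 0.5512)
z^{k+1} = -1.6771
Step 3: u-update.
u^{k+1} = -0.5512 + 0.7487 + 1.6771 = 1.8747
Step 4: Primal residual = |0.7487 + 1.6771| = 2.4259


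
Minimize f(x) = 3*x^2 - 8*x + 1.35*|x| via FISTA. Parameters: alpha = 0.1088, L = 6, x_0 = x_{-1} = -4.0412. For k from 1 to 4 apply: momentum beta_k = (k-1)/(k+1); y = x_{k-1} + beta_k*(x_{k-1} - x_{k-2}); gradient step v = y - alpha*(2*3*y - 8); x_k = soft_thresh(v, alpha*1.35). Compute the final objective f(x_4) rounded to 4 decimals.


FISTA on f(x) = 3*x^2 - 8*x + 1.35*|x|
L = 6, alpha = 0.1088
Iteration 1: beta = 0.0, y = -4.0412 + 0.0*(-4.0412 + 4.0412) = -4.0412
  grad(y) = -32.2472, v = y - alpha*grad = -0.5327
  prox(v) = soft_thresh(-0.5327, 0.1469) = -0.3858
Iteration 2: beta = 0.3333, y = -0.3858 + 0.3333*(-0.3858 + 4.0412) = 0.8326
  grad(y) = -3.0042, v = y - alpha*grad = 1.1595
  prox(v) = soft_thresh(1.1595, 0.1469) = 1.0126
Iteration 3: beta = 0.5, y = 1.0126 + 0.5*(1.0126 + 0.3858) = 1.7118
  grad(y) = 2.271, v = y - alpha*grad = 1.4647
  prox(v) = soft_thresh(1.4647, 0.1469) = 1.3179
Iteration 4: beta = 0.6, y = 1.3179 + 0.6*(1.3179 - 1.0126) = 1.501
  grad(y) = 1.0061, v = y - alpha*grad = 1.3916
  prox(v) = soft_thresh(1.3916, 0.1469) = 1.2447
f(x_4) = 3*1.2447^2 - 8*1.2447 + 1.35*|1.2447| = -3.6294


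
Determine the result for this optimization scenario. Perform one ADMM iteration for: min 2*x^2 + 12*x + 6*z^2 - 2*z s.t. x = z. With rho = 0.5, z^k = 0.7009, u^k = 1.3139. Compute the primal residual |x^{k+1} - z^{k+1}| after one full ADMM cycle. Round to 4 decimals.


ADMM iteration with rho = 0.5, z^k = 0.7009, u^k = 1.3139
Step 1: x-update.
Minimize 2*x^2 + 12*x + (0.5/2)*(x - 0.7009 + 1.3139)^2
FOC: (2*2 + 0.5)*x = -12 + 0.5*(0.7009 - 1.3139)
x^{k+1} = -2.7348
Step 2: z-update.
Minimize 6*z^2 - 2*z + (0.5/2)*(-2.7348 - z + 1.3139)^2
FOC: (2*6 + 0.5)*z = 2 + 0.5*(-2.7348 + 1.3139)
z^{k+1} = 0.1032
Step 3: u-update.
u^{k+1} = 1.3139 - 2.7348 - 0.1032 = -1.524
Step 4: Primal residual = |-2.7348 - 0.1032| = 2.8379


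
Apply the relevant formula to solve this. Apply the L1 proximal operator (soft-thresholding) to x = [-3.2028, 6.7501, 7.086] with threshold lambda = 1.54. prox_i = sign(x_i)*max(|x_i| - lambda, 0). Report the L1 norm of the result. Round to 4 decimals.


Soft-thresholding with lambda = 1.54:
prox(-3.2028) = sign(-3.2028)*max(|-3.2028| - 1.54, 0) = -1.6628
prox(6.7501) = sign(6.7501)*max(|6.7501| - 1.54, 0) = 5.2101
prox(7.086) = sign(7.086)*max(|7.086| - 1.54, 0) = 5.546
prox(x) = [-1.6628, 5.2101, 5.546]
||prox(x)||_1 = 1.6628 + 5.2101 + 5.546 = 12.4189


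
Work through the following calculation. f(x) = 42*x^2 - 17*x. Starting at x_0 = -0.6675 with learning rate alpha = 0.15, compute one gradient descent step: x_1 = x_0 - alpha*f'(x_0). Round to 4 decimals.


We compute the gradient at x_0 and apply the update.
f'(x) = 84*x - 17
f'(-0.6675) = 84*-0.6675 - 17 = -73.07
x_1 = -0.6675 - 0.15*-73.07 = 10.293


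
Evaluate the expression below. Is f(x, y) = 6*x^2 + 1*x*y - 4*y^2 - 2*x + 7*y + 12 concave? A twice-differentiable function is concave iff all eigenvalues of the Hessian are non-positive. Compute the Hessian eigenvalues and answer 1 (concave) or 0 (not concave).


The Hessian of f(x,y) = 6*x^2 + 1*x*y - 4*y^2 - 2*x + 7*y + 12 is:
H = [[12, 1], [1, -8]]
Trace = 12 - 8 = 4
Determinant = 12*-8 - (1)^2 = -97
Discriminant = (4)^2 - 4*-97 = 404.0
Eigenvalues: lambda_1 = -8.0499, lambda_2 = 12.0499
The function is not concave.

0


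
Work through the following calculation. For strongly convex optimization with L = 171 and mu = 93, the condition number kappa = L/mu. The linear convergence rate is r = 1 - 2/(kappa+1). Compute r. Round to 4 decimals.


Step 1: Compute the condition number.
kappa = L/mu = 171/93 = 1.8387
Step 2: Compute the convergence rate.
r = 1 - 2/(kappa + 1) = 1 - 2*mu/(L + mu) = (L - mu)/(L + mu) = 78/264 = 0.2955


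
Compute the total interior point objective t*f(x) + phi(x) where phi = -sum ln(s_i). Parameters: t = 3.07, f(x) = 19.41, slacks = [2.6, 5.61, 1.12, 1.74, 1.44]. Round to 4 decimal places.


Step 1: Compute log-barrier.
ln values: [0.9555, 1.7246, 0.1133, 0.5539, 0.3646]
phi = -(0.9555 + 1.7246 + 0.1133 + 0.5539 + 0.3646) = -3.7119
Step 2: Compute augmented objective.
t*f(x) = 3.07*19.41 = 59.5887
Total = 59.5887 - 3.7119 = 55.8768


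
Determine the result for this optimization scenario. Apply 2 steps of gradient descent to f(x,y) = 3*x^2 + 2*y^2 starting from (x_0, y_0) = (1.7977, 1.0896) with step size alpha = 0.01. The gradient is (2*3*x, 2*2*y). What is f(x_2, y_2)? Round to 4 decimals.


Gradient descent on f(x,y) = 3*x^2 + 2*y^2.
Starting point: (1.7977, 1.0896), alpha = 0.01
Step 1: grad_x = 2*3*1.7977 = 10.7862, grad_y = 2*2*1.0896 = 4.3584
  x_1 = 1.7977 - 0.01*10.7862 = 1.6898
  y_1 = 1.0896 - 0.01*4.3584 = 1.046
Step 2: grad_x = 2*3*1.6898 = 10.139, grad_y = 2*2*1.046 = 4.1841
  x_2 = 1.6898 - 0.01*10.139 = 1.5884
  y_2 = 1.046 - 0.01*4.1841 = 1.0042
f(1.5884, 1.0042) = 3*1.5884^2 + 2*1.0042^2 = 9.5862


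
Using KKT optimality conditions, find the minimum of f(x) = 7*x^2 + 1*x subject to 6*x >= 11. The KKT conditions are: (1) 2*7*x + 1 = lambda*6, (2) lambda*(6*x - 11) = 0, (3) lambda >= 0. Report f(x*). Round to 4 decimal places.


Step 1: Try lambda = 0 (constraint inactive).
x_unc = -1/(2*7) = -0.0714
Check: 6*-0.0714 = -0.4284 < 11 -- violated!
Step 2: Constraint must be active: 6*x = 11
x* = 11/6 = 1.8333 (rounded; the exact value 11/6 is used below)
lambda = (2*7*(11/6) + 1)/6 = 4.4444
Step 3: Compute optimal value.
f(x*) = 7*(11/6)^2 + 1*(11/6) = 25.3611


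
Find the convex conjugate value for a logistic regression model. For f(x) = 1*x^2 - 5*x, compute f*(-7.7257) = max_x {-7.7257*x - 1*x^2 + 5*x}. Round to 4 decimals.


f*(y) = sup_x {y*x - a*x^2 - b*x} = sup_x {(y-b)*x - a*x^2}
FOC: (y - b) - 2a*x = 0 => x* = (y - b)/(2a)
x* = (-7.7257 + 5)/(2*1) = -1.3629
f*(-7.7257) = (y-b)^2/(4a) = (-7.7257 + 5)^2/(4*1)
= 7.4294/4 = 1.8574


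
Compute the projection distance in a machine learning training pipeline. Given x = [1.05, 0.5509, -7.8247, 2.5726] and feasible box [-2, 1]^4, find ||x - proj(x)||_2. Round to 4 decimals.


Project each component onto [-2, 1].
clip(1.05) = 1.0, clip(0.5509) = 0.5509, clip(-7.8247) = -2.0, clip(2.5726) = 1.0
Projection = [1.0, 0.5509, -2.0, 1.0]
Squared diffs: [0.0025, 0.0, 33.9271, 2.4731]
Distance = sqrt(36.4027) = 6.0335


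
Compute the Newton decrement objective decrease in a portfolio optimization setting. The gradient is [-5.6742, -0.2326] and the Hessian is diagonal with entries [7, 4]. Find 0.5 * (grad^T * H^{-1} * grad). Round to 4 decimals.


Step 1: H is diagonal, so H^(-1) * g = [-0.8106, -0.0582].
Step 2: g^T H^(-1) g = sum_i g_i^2 / H_ii
  = (-5.6742)^2/7 + (-0.2326)^2/4
  = 4.5995 + 0.0135 = 4.613
Step 3: Objective decrease = 0.5 * g^T H^(-1) g = 2.3065


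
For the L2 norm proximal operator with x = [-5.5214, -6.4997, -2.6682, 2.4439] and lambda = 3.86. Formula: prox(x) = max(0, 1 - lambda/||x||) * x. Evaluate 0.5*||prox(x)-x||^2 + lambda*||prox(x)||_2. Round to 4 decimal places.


Step 1: Compute ||x||.
||x|| = 9.2641
Step 2: Compute scaling factor.
scale = max(0, 1 - 3.86/9.2641) = 0.5833
Step 3: prox(x) = [-3.2208, -3.7915, -1.5565, 1.4256]
||prox(x)|| = 5.4041
Step 4: Proximal objective.
0.5*||prox-x||^2 = 7.4498
lambda*||prox|| = 20.8598
Total = 28.3097


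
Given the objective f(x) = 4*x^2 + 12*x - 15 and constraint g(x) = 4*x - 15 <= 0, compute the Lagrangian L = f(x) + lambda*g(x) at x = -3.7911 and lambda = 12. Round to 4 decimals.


Step 1: Evaluate f(x).
f(-3.7911) = 4*(-3.7911)^2 + 12*(-3.7911) - 15 = -3.0034
Step 2: Evaluate g(x).
g(-3.7911) = 4*-3.7911 - 15 = -30.1644
Step 3: Compute Lagrangian.
L = -3.0034 + 12*-30.1644 = -364.9762


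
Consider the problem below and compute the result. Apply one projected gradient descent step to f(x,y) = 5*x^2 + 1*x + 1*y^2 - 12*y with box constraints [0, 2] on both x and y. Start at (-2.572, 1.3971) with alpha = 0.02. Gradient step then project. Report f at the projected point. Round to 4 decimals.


Step 1: Compute gradient at (-2.572, 1.3971).
grad_x = 2*5*-2.572 + 1 = -24.72
grad_y = 2*1*1.3971 - 12 = -9.2058
Step 2: Gradient step.
x_raw = -2.572 - 0.02*-24.72 = -2.0776
y_raw = 1.3971 - 0.02*-9.2058 = 1.5812
Step 3: Project onto [0, 2].
x_proj = clip(-2.0776) = 0.0
y_proj = clip(1.5812) = 1.5812
Step 4: Evaluate f.
f(0.0, 1.5812) = -16.4743


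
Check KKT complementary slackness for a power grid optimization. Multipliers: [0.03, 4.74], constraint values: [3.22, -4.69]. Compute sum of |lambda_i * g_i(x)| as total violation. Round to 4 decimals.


KKT complementary slackness check:
lambda_1 * g_1 = 0.03 * 3.22 = 0.0966
lambda_2 * g_2 = 4.74 * -4.69 = -22.2306
Total violation = 0.0966 + 22.2306 = 22.3272


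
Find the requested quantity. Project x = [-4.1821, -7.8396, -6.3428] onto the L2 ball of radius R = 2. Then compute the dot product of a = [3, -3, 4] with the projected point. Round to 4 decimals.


Step 1: Compute ||x|| (intermediates to 6 decimals).
||x|| = sqrt((-4.1821)^2 + (-7.8396)^2 + (-6.3428)^2) = 10.916978
Step 2: Project.
Since ||x|| > R, scale = R/||x|| = 2/10.916978 = 0.183201, proj(x) = scale * x
proj(x) = [-0.766165, -1.436223, -1.162007]
Step 3: Dot product.
a^T * proj(x) = 3*(-0.766165) - 3*(-1.436223) + 4*(-1.162007) = -2.6379


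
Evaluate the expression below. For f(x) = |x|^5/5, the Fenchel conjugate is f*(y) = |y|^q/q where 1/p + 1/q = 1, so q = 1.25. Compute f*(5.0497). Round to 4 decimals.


The conjugate exponent q satisfies 1/p + 1/q = 1.
p = 5, so q = 5/(5 - 1) = 1.25
|y|^q = 5.0497^1.25 = 7.5698
f*(5.0497) = 7.5698 / 1.25 = 6.0558


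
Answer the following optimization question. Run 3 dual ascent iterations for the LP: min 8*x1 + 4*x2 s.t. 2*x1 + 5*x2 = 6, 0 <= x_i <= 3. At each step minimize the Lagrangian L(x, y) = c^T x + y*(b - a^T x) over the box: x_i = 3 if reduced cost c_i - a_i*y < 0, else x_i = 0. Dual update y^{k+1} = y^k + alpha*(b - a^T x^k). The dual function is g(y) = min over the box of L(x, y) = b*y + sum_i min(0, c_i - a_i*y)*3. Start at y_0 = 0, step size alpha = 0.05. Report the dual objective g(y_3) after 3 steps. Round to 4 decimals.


Dual ascent for LP: min 8*x1 + 4*x2, 2*x1 + 5*x2 = 6, 0 <= x_i <= 3
Step 1: y^k = 0.0, reduced costs: (8.0, 4.0)
  x^k = (0.0, 0.0), subgradient = b - a^T x = 6.0
  y^{k+1} = 0.0 + 0.05*6.0 = 0.3
Step 2: y^k = 0.3, reduced costs: (7.4, 2.5)
  x^k = (0.0, 0.0), subgradient = b - a^T x = 6.0
  y^{k+1} = 0.3 + 0.05*6.0 = 0.6
Step 3: y^k = 0.6, reduced costs: (6.8, 1.0)
  x^k = (0.0, 0.0), subgradient = b - a^T x = 6.0
  y^{k+1} = 0.6 + 0.05*6.0 = 0.9
Dual objective at y_3 = 0.9: reduced costs (6.2, -0.5), box minimizer x = (0.0, 3.0)
g(y_3) = b*y + (c1 - a1*y)*x1 + (c2 - a2*y)*x2 = 6*0.9 + 6.2*0.0 + (-0.5)*3.0 = 5.4 + 0.0 - 1.5 = 3.9


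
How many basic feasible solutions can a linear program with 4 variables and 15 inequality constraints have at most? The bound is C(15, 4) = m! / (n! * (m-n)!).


Each vertex corresponds to some choice of n active constraints out of m, so the number of vertices is at most C(m, n) = m! / (n!(m-n)!).
m = 15, n = 4
Numerator: 15 * 14 * 13 * 12
Denominator: 4! = 24
C(15, 4) = 1365


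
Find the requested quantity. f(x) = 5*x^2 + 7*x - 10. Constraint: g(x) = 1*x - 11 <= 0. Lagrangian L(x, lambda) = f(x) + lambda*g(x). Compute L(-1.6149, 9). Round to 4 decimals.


Step 1: Evaluate f(x).
f(-1.6149) = 5*(-1.6149)^2 + 7*(-1.6149) - 10 = -8.2648
Step 2: Evaluate g(x).
g(-1.6149) = 1*-1.6149 - 11 = -12.6149
Step 3: Compute Lagrangian.
L = -8.2648 + 9*-12.6149 = -121.7989


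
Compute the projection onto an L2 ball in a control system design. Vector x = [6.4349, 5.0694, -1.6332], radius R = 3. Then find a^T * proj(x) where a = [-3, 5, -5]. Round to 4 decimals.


Step 1: Compute ||x|| (intermediates to 6 decimals).
||x|| = sqrt(6.4349^2 + 5.0694^2 + (-1.6332)^2) = 8.353089
Step 2: Project.
Since ||x|| > R, scale = R/||x|| = 3/8.353089 = 0.359149, proj(x) = scale * x
proj(x) = [2.311088, 1.82067, -0.586562]
Step 3: Dot product.
a^T * proj(x) = -3*2.311088 + 5*1.82067 - 5*(-0.586562) = 5.1029


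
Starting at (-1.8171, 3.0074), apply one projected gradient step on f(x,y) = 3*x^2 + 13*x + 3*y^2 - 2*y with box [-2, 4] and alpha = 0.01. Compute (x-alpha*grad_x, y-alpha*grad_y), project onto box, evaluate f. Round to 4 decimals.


Step 1: Compute gradient at (-1.8171, 3.0074).
grad_x = 2*3*-1.8171 + 13 = 2.0974
grad_y = 2*3*3.0074 - 2 = 16.0444
Step 2: Gradient step.
x_raw = -1.8171 - 0.01*2.0974 = -1.8381
y_raw = 3.0074 - 0.01*16.0444 = 2.847
Step 3: Project onto [-2, 4].
x_proj = clip(-1.8381) = -1.8381
y_proj = clip(2.847) = 2.847
Step 4: Evaluate f.
f(-1.8381, 2.847) = 4.8621


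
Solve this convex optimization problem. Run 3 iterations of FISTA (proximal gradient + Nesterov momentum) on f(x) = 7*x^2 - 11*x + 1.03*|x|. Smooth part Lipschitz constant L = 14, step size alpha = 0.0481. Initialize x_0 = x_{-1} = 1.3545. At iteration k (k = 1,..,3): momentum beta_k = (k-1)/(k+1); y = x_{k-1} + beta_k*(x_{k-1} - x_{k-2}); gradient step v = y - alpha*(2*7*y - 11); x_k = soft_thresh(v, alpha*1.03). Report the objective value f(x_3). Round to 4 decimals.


FISTA on f(x) = 7*x^2 - 11*x + 1.03*|x|
L = 14, alpha = 0.0481
Iteration 1: beta = 0.0, y = 1.3545 + 0.0*(1.3545 - 1.3545) = 1.3545
  grad(y) = 7.963, v = y - alpha*grad = 0.9715
  prox(v) = soft_thresh(0.9715, 0.0495) = 0.9219
Iteration 2: beta = 0.3333, y = 0.9219 + 0.3333*(0.9219 - 1.3545) = 0.7777
  grad(y) = -0.1115, v = y - alpha*grad = 0.7831
  prox(v) = soft_thresh(0.7831, 0.0495) = 0.7336
Iteration 3: beta = 0.5, y = 0.7336 + 0.5*(0.7336 - 0.9219) = 0.6394
  grad(y) = -2.0486, v = y - alpha*grad = 0.7379
  prox(v) = soft_thresh(0.7379, 0.0495) = 0.6884
f(x_3) = 7*0.6884^2 - 11*0.6884 + 1.03*|0.6884| = -3.5461


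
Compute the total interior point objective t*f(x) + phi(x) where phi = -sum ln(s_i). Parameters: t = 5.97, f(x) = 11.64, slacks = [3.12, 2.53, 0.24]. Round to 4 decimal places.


Step 1: Compute log-barrier.
ln values: [1.1378, 0.9282, -1.4271]
phi = -(1.1378 + 0.9282 - 1.4271) = -0.6389
Step 2: Compute augmented objective.
t*f(x) = 5.97*11.64 = 69.4908
Total = 69.4908 - 0.6389 = 68.8519


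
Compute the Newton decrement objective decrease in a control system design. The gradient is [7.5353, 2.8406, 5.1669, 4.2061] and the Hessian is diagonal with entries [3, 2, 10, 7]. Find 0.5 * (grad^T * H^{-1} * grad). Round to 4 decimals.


Step 1: H is diagonal, so H^(-1) * g = [2.5118, 1.4203, 0.5167, 0.6009].
Step 2: g^T H^(-1) g = sum_i g_i^2 / H_ii
  = (7.5353)^2/3 + (2.8406)^2/2 + (5.1669)^2/10 + (4.2061)^2/7
  = 18.9269 + 4.0345 + 2.6697 + 2.5273 = 28.1584
Step 3: Objective decrease = 0.5 * g^T H^(-1) g = 14.0792


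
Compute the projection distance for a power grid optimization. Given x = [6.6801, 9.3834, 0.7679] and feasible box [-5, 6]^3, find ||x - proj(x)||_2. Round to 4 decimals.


Project each component onto [-5, 6].
clip(6.6801) = 6.0, clip(9.3834) = 6.0, clip(0.7679) = 0.7679
Projection = [6.0, 6.0, 0.7679]
Squared diffs: [0.4625, 11.4474, 0.0]
Distance = sqrt(11.9099) = 3.4511


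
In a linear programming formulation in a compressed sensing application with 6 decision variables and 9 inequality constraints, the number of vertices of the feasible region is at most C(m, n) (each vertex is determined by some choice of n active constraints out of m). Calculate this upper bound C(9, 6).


Each vertex corresponds to some choice of n active constraints out of m, so the number of vertices is at most C(m, n) = m! / (n!(m-n)!).
m = 9, n = 6
Numerator: 9 * 8 * 7 * 6 * 5 * 4
Denominator: 6! = 720
C(9, 6) = 84


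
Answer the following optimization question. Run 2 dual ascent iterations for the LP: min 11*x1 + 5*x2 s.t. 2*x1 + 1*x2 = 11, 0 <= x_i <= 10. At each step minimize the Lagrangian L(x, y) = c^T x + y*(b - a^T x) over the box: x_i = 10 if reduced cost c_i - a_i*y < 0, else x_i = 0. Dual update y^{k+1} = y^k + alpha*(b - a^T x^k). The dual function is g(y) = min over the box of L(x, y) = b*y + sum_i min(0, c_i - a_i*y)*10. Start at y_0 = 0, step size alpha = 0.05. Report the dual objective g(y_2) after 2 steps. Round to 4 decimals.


Dual ascent for LP: min 11*x1 + 5*x2, 2*x1 + 1*x2 = 11, 0 <= x_i <= 10
Step 1: y^k = 0.0, reduced costs: (11.0, 5.0)
  x^k = (0.0, 0.0), subgradient = b - a^T x = 11.0
  y^{k+1} = 0.0 + 0.05*11.0 = 0.55
Step 2: y^k = 0.55, reduced costs: (9.9, 4.45)
  x^k = (0.0, 0.0), subgradient = b - a^T x = 11.0
  y^{k+1} = 0.55 + 0.05*11.0 = 1.1
Dual objective at y_2 = 1.1: reduced costs (8.8, 3.9), box minimizer x = (0.0, 0.0)
g(y_2) = b*y + (c1 - a1*y)*x1 + (c2 - a2*y)*x2 = 11*1.1 + 8.8*0.0 + 3.9*0.0 = 12.1 + 0.0 + 0.0 = 12.1


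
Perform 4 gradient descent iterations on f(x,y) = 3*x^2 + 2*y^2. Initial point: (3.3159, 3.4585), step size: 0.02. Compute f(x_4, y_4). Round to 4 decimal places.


Gradient descent on f(x,y) = 3*x^2 + 2*y^2.
Starting point: (3.3159, 3.4585), alpha = 0.02
Step 1: grad_x = 2*3*3.3159 = 19.8954, grad_y = 2*2*3.4585 = 13.834
  x_1 = 3.3159 - 0.02*19.8954 = 2.918
  y_1 = 3.4585 - 0.02*13.834 = 3.1818
Step 2: grad_x = 2*3*2.918 = 17.508, grad_y = 2*2*3.1818 = 12.7273
  x_2 = 2.918 - 0.02*17.508 = 2.5678
  y_2 = 3.1818 - 0.02*12.7273 = 2.9273
Step 3: grad_x = 2*3*2.5678 = 15.407, grad_y = 2*2*2.9273 = 11.7091
  x_3 = 2.5678 - 0.02*15.407 = 2.2597
  y_3 = 2.9273 - 0.02*11.7091 = 2.6931
Step 4: grad_x = 2*3*2.2597 = 13.5582, grad_y = 2*2*2.6931 = 10.7724
  x_4 = 2.2597 - 0.02*13.5582 = 1.9885
  y_4 = 2.6931 - 0.02*10.7724 = 2.4776
f(1.9885, 2.4776) = 3*1.9885^2 + 2*2.4776^2 = 24.1402


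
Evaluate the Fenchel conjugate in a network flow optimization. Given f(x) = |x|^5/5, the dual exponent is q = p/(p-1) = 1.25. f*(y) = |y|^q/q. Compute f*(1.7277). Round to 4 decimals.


The conjugate exponent q satisfies 1/p + 1/q = 1.
p = 5, so q = 5/(5 - 1) = 1.25
|y|^q = 1.7277^1.25 = 1.9808
f*(1.7277) = 1.9808 / 1.25 = 1.5846


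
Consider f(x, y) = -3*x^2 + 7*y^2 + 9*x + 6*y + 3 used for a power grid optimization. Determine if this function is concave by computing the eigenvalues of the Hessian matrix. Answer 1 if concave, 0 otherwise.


The Hessian of f(x,y) = -3*x^2 + 7*y^2 + 9*x + 6*y + 3 is:
H = [[-6, 0], [0, 14]]
Trace = -6 + 14 = 8
Determinant = -6*14 - (0)^2 = -84
Discriminant = (8)^2 - 4*-84 = 400.0
Eigenvalues: lambda_1 = -6.0, lambda_2 = 14.0
The function is not concave.

0


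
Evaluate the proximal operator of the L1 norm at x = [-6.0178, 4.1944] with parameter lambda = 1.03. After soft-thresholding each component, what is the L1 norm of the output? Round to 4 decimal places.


Soft-thresholding with lambda = 1.03:
prox(-6.0178) = sign(-6.0178)*max(|-6.0178| - 1.03, 0) = -4.9878
prox(4.1944) = sign(4.1944)*max(|4.1944| - 1.03, 0) = 3.1644
prox(x) = [-4.9878, 3.1644]
||prox(x)||_1 = 4.9878 + 3.1644 = 8.1522


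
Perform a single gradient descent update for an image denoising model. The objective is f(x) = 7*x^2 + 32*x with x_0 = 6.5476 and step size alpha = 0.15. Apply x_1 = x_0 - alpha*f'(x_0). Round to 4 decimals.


We compute the gradient at x_0 and apply the update.
f'(x) = 14*x + 32
f'(6.5476) = 14*6.5476 + 32 = 123.6664
x_1 = 6.5476 - 0.15*123.6664 = -12.0024


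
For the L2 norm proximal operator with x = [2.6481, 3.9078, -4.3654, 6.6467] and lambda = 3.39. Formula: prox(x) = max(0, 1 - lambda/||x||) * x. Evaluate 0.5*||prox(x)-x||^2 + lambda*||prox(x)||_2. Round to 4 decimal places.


Step 1: Compute ||x||.
||x|| = 9.2476
Step 2: Compute scaling factor.
scale = max(0, 1 - 3.39/9.2476) = 0.6334
Step 3: prox(x) = [1.6774, 2.4753, -2.7651, 4.2102]
||prox(x)|| = 5.8576
Step 4: Proximal objective.
0.5*||prox-x||^2 = 5.7461
lambda*||prox|| = 19.8573
Total = 25.6034


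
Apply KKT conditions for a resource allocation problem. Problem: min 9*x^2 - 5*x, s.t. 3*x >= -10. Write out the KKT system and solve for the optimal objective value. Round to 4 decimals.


Step 1: Try lambda = 0 (constraint inactive).
Stationarity: 2*9*x - 5 = 0
x* = 5/(2*9) = 5/18 = 0.2778 (rounded; the exact value 5/18 is used below)
Check constraint: 3*0.2778 = 0.8334 >= -10 -- satisfied.
Step 2: Compute optimal value.
f(x*) = 9*(5/18)^2 - 5*(5/18) = -0.6944


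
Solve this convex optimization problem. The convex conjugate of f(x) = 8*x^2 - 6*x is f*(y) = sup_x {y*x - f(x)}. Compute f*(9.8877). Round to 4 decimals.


f*(y) = sup_x {y*x - a*x^2 - b*x} = sup_x {(y-b)*x - a*x^2}
FOC: (y - b) - 2a*x = 0 => x* = (y - b)/(2a)
x* = (9.8877 + 6)/(2*8) = 0.993
f*(9.8877) = (y-b)^2/(4a) = (9.8877 + 6)^2/(4*8)
= 252.419/32 = 7.8881


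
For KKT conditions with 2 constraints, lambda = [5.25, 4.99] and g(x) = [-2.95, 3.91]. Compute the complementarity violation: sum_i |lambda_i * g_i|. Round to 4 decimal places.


KKT complementary slackness check:
lambda_1 * g_1 = 5.25 * -2.95 = -15.4875
lambda_2 * g_2 = 4.99 * 3.91 = 19.5109
Total violation = 15.4875 + 19.5109 = 34.9984


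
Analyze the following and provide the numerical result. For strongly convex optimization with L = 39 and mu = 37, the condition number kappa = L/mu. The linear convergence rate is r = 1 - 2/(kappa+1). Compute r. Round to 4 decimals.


Step 1: Compute the condition number.
kappa = L/mu = 39/37 = 1.0541
Step 2: Compute the convergence rate.
r = 1 - 2/(kappa + 1) = 1 - 2*mu/(L + mu) = (L - mu)/(L + mu) = 2/76 = 0.0263


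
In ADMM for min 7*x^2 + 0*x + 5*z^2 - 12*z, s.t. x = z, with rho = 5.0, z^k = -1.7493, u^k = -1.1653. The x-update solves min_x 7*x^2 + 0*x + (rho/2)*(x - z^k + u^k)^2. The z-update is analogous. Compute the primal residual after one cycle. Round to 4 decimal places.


ADMM iteration with rho = 5.0, z^k = -1.7493, u^k = -1.1653
Step 1: x-update.
Minimize 7*x^2 + 0*x + (5.0/2)*(x + 1.7493 - 1.1653)^2
FOC: (2*7 + 5.0)*x = 0 + 5.0*(-1.7493 + 1.1653)
x^{k+1} = -0.1537
Step 2: z-update.
Minimize 5*z^2 - 12*z + (5.0/2)*(-0.1537 - z - 1.1653)^2
FOC: (2*5 + 5.0)*z = 12 + 5.0*(-0.1537 - 1.1653)
z^{k+1} = 0.3603
Step 3: u-update.
u^{k+1} = -1.1653 - 0.1537 - 0.3603 = -1.6793
Step 4: Primal residual = |-0.1537 - 0.3603| = 0.514


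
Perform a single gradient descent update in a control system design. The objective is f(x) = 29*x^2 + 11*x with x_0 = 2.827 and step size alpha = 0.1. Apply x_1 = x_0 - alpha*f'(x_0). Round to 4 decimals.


We compute the gradient at x_0 and apply the update.
f'(x) = 58*x + 11
f'(2.827) = 58*2.827 + 11 = 174.966
x_1 = 2.827 - 0.1*174.966 = -14.6696


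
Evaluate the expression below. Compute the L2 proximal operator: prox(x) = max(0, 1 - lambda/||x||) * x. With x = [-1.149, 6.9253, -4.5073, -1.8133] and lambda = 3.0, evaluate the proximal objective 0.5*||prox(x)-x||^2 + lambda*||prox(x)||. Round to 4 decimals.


Step 1: Compute ||x||.
||x|| = 8.5372
Step 2: Compute scaling factor.
scale = max(0, 1 - 3.0/8.5372) = 0.6486
Step 3: prox(x) = [-0.7452, 4.4917, -2.9234, -1.1761]
||prox(x)|| = 5.5372
Step 4: Proximal objective.
0.5*||prox-x||^2 = 4.5
lambda*||prox|| = 16.6116
Total = 21.1116


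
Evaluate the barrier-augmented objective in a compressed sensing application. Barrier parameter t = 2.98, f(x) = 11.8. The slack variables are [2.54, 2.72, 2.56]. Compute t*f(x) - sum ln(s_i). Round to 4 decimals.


Step 1: Compute log-barrier.
ln values: [0.9322, 1.0006, 0.94]
phi = -(0.9322 + 1.0006 + 0.94) = -2.8728
Step 2: Compute augmented objective.
t*f(x) = 2.98*11.8 = 35.164
Total = 35.164 - 2.8728 = 32.2912


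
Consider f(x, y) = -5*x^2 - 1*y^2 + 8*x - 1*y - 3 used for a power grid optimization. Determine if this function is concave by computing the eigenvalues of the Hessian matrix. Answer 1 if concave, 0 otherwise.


The Hessian of f(x,y) = -5*x^2 - 1*y^2 + 8*x - 1*y - 3 is:
H = [[-10, 0], [0, -2]]
Trace = -10 - 2 = -12
Determinant = -10*-2 - (0)^2 = 20
Discriminant = (-12)^2 - 4*20 = 64.0
Eigenvalues: lambda_1 = -10.0, lambda_2 = -2.0
The function is concave.

1


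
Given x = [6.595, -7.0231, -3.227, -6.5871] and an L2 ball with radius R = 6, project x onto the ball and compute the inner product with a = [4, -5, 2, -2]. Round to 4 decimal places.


Step 1: Compute ||x|| (intermediates to 6 decimals).
||x|| = sqrt(6.595^2 + (-7.0231)^2 + (-3.227)^2 + (-6.5871)^2) = 12.108731
Step 2: Project.
Since ||x|| > R, scale = R/||x|| = 6/12.108731 = 0.49551, proj(x) = scale * x
proj(x) = [3.267888, -3.480016, -1.599011, -3.263974]
Step 3: Dot product.
a^T * proj(x) = 4*3.267888 - 5*(-3.480016) + 2*(-1.599011) - 2*(-3.263974) = 33.8016


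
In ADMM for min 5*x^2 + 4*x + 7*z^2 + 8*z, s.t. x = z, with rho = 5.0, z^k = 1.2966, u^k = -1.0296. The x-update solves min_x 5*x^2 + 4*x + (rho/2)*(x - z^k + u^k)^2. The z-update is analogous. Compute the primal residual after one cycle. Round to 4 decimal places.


ADMM iteration with rho = 5.0, z^k = 1.2966, u^k = -1.0296
Step 1: x-update.
Minimize 5*x^2 + 4*x + (5.0/2)*(x - 1.2966 - 1.0296)^2
FOC: (2*5 + 5.0)*x = -4 + 5.0*(1.2966 + 1.0296)
x^{k+1} = 0.5087
Step 2: z-update.
Minimize 7*z^2 + 8*z + (5.0/2)*(0.5087 - z - 1.0296)^2
FOC: (2*7 + 5.0)*z = -8 + 5.0*(0.5087 - 1.0296)
z^{k+1} = -0.5581
Step 3: u-update.
u^{k+1} = -1.0296 + 0.5087 + 0.5581 = 0.0373
Step 4: Primal residual = |0.5087 + 0.5581| = 1.0669


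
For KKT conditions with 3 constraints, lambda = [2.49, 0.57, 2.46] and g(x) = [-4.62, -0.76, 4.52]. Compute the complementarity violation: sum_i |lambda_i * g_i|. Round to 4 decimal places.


KKT complementary slackness check:
lambda_1 * g_1 = 2.49 * -4.62 = -11.5038
lambda_2 * g_2 = 0.57 * -0.76 = -0.4332
lambda_3 * g_3 = 2.46 * 4.52 = 11.1192
Total violation = 11.5038 + 0.4332 + 11.1192 = 23.0562


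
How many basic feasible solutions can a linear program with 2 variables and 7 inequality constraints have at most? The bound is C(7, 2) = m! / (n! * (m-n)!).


Each vertex corresponds to some choice of n active constraints out of m, so the number of vertices is at most C(m, n) = m! / (n!(m-n)!).
m = 7, n = 2
Numerator: 7 * 6
Denominator: 2! = 2
C(7, 2) = 21


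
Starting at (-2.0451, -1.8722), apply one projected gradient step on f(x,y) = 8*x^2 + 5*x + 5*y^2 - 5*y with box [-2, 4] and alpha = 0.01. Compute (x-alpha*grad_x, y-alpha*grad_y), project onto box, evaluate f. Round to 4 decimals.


Step 1: Compute gradient at (-2.0451, -1.8722).
grad_x = 2*8*-2.0451 + 5 = -27.7216
grad_y = 2*5*-1.8722 - 5 = -23.722
Step 2: Gradient step.
x_raw = -2.0451 - 0.01*-27.7216 = -1.7679
y_raw = -1.8722 - 0.01*-23.722 = -1.635
Step 3: Project onto [-2, 4].
x_proj = clip(-1.7679) = -1.7679
y_proj = clip(-1.635) = -1.635
Step 4: Evaluate f.
f(-1.7679, -1.635) = 37.7046


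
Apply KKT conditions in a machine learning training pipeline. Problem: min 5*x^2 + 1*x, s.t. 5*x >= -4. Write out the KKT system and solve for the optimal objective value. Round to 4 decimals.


Step 1: Try lambda = 0 (constraint inactive).
Stationarity: 2*5*x + 1 = 0
x* = -1/(2*5) = -0.1
Check constraint: 5*-0.1 = -0.5 >= -4 -- satisfied.
Step 2: Compute optimal value.
f(x*) = 5*(-0.1)^2 + 1*(-0.1) = -0.05


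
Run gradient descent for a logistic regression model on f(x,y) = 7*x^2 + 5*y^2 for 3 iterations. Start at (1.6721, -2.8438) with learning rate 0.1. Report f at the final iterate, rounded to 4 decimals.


Gradient descent on f(x,y) = 7*x^2 + 5*y^2.
Starting point: (1.6721, -2.8438), alpha = 0.1
Step 1: grad_x = 2*7*1.6721 = 23.4094, grad_y = 2*5*-2.8438 = -28.438
  x_1 = 1.6721 - 0.1*23.4094 = -0.6688
  y_1 = -2.8438 - 0.1*-28.438 = 0.0
Step 2: grad_x = 2*7*-0.6688 = -9.3638, grad_y = 2*5*0.0 = 0.0
  x_2 = -0.6688 - 0.1*-9.3638 = 0.2675
  y_2 = 0.0 - 0.1*0.0 = 0.0
Step 3: grad_x = 2*7*0.2675 = 3.7455, grad_y = 2*5*0.0 = 0.0
  x_3 = 0.2675 - 0.1*3.7455 = -0.107
  y_3 = 0.0 - 0.1*0.0 = 0.0
f(-0.107, 0.0) = 7*(-0.107)^2 + 5*0.0^2 = 0.0802


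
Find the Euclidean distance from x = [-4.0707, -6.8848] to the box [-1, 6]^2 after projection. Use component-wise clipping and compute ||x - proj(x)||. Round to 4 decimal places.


Project each component onto [-1, 6].
clip(-4.0707) = -1.0, clip(-6.8848) = -1.0
Projection = [-1.0, -1.0]
Squared diffs: [9.4292, 34.6309]
Distance = sqrt(44.0601) = 6.6378


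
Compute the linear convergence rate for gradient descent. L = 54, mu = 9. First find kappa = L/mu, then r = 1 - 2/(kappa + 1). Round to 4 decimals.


Step 1: Compute the condition number.
kappa = L/mu = 54/9 = 6.0
Step 2: Compute the convergence rate.
r = 1 - 2/(kappa + 1) = 1 - 2*mu/(L + mu) = (L - mu)/(L + mu) = 45/63 = 0.7143


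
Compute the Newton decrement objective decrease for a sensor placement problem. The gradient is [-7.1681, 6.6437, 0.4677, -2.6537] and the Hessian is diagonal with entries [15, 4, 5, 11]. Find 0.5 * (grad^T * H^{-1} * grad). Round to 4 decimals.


Step 1: H is diagonal, so H^(-1) * g = [-0.4779, 1.6609, 0.0935, -0.2412].
Step 2: g^T H^(-1) g = sum_i g_i^2 / H_ii
  = (-7.1681)^2/15 + (6.6437)^2/4 + (0.4677)^2/5 + (-2.6537)^2/11
  = 3.4254 + 11.0347 + 0.0437 + 0.6402 = 15.1441
Step 3: Objective decrease = 0.5 * g^T H^(-1) g = 7.572


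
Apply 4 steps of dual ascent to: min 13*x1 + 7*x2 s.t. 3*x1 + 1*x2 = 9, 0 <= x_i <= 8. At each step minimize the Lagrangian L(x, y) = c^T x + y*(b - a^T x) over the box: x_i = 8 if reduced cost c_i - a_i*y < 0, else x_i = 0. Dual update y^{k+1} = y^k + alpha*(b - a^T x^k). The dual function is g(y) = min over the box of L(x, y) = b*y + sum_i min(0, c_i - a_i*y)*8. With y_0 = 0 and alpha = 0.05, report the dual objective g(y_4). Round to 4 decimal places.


Dual ascent for LP: min 13*x1 + 7*x2, 3*x1 + 1*x2 = 9, 0 <= x_i <= 8
Step 1: y^k = 0.0, reduced costs: (13.0, 7.0)
  x^k = (0.0, 0.0), subgradient = b - a^T x = 9.0
  y^{k+1} = 0.0 + 0.05*9.0 = 0.45
Step 2: y^k = 0.45, reduced costs: (11.65, 6.55)
  x^k = (0.0, 0.0), subgradient = b - a^T x = 9.0
  y^{k+1} = 0.45 + 0.05*9.0 = 0.9
Step 3: y^k = 0.9, reduced costs: (10.3, 6.1)
  x^k = (0.0, 0.0), subgradient = b - a^T x = 9.0
  y^{k+1} = 0.9 + 0.05*9.0 = 1.35
Step 4: y^k = 1.35, reduced costs: (8.95, 5.65)
  x^k = (0.0, 0.0), subgradient = b - a^T x = 9.0
  y^{k+1} = 1.35 + 0.05*9.0 = 1.8
Dual objective at y_4 = 1.8: reduced costs (7.6, 5.2), box minimizer x = (0.0, 0.0)
g(y_4) = b*y + (c1 - a1*y)*x1 + (c2 - a2*y)*x2 = 9*1.8 + 7.6*0.0 + 5.2*0.0 = 16.2 + 0.0 + 0.0 = 16.2


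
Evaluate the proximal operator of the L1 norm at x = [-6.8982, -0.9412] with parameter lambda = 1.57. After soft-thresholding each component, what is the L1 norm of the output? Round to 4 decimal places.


Soft-thresholding with lambda = 1.57:
prox(-6.8982) = sign(-6.8982)*max(|-6.8982| - 1.57, 0) = -5.3282
prox(-0.9412) = sign(-0.9412)*max(|-0.9412| - 1.57, 0) = 0.0
prox(x) = [-5.3282, 0.0]
||prox(x)||_1 = 5.3282 + 0.0 = 5.3282


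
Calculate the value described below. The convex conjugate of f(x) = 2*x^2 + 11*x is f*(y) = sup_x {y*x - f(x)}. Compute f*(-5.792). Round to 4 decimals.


f*(y) = sup_x {y*x - a*x^2 - b*x} = sup_x {(y-b)*x - a*x^2}
FOC: (y - b) - 2a*x = 0 => x* = (y - b)/(2a)
x* = (-5.792 - 11)/(2*2) = -4.198
f*(-5.792) = (y-b)^2/(4a) = (-5.792 - 11)^2/(4*2)
= 281.9713/8 = 35.2464


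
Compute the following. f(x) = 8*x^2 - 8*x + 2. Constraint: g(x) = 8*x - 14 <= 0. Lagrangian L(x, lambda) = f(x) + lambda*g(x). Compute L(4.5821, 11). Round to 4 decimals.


Step 1: Evaluate f(x).
f(4.5821) = 8*4.5821^2 - 8*4.5821 + 2 = 133.3083
Step 2: Evaluate g(x).
g(4.5821) = 8*4.5821 - 14 = 22.6568
Step 3: Compute Lagrangian.
L = 133.3083 + 11*22.6568 = 382.5331


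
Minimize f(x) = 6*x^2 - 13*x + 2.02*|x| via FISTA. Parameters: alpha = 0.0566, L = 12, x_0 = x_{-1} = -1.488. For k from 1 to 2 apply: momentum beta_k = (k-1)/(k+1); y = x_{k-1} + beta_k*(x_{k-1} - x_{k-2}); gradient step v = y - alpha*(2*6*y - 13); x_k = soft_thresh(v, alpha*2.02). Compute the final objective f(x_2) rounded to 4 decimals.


FISTA on f(x) = 6*x^2 - 13*x + 2.02*|x|
L = 12, alpha = 0.0566
Iteration 1: beta = 0.0, y = -1.488 + 0.0*(-1.488 + 1.488) = -1.488
  grad(y) = -30.856, v = y - alpha*grad = 0.2584
  prox(v) = soft_thresh(0.2584, 0.1143) = 0.1441
Iteration 2: beta = 0.3333, y = 0.1441 + 0.3333*(0.1441 + 1.488) = 0.6882
  grad(y) = -4.7421, v = y - alpha*grad = 0.9566
  prox(v) = soft_thresh(0.9566, 0.1143) = 0.8422
f(x_2) = 6*0.8422^2 - 13*0.8422 + 2.02*|0.8422| = -4.9916
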